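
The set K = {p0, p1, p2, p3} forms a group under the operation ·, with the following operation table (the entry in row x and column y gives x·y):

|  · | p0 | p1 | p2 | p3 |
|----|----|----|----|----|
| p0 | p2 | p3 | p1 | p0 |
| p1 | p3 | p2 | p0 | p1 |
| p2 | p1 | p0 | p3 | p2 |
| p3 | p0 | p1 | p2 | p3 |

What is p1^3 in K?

p0

p1^1 = p1
p1^2 = p1·p1 = p2
p1^3 = p2·p1 = p0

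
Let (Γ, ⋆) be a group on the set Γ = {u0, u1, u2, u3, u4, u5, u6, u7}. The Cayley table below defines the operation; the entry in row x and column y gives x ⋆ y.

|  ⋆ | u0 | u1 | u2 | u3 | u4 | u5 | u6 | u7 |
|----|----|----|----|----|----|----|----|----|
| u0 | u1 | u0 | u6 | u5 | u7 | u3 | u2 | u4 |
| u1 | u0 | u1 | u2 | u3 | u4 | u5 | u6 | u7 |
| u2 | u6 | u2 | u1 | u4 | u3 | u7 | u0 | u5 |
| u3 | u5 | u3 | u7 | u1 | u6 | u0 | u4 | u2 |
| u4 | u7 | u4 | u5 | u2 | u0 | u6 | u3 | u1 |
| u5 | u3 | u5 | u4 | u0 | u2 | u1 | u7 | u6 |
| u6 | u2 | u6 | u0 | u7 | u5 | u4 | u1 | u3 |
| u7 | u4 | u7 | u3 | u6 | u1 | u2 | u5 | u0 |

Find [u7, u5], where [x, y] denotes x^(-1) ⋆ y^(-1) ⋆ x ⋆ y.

Identity is u1; from the table u7^(-1) = u4 and u5^(-1) = u5.
u4 ⋆ u5 = u6
u6 ⋆ u7 = u3
u3 ⋆ u5 = u0
(Structurally, Γ here is isomorphic to the dihedral group D_4.)

u0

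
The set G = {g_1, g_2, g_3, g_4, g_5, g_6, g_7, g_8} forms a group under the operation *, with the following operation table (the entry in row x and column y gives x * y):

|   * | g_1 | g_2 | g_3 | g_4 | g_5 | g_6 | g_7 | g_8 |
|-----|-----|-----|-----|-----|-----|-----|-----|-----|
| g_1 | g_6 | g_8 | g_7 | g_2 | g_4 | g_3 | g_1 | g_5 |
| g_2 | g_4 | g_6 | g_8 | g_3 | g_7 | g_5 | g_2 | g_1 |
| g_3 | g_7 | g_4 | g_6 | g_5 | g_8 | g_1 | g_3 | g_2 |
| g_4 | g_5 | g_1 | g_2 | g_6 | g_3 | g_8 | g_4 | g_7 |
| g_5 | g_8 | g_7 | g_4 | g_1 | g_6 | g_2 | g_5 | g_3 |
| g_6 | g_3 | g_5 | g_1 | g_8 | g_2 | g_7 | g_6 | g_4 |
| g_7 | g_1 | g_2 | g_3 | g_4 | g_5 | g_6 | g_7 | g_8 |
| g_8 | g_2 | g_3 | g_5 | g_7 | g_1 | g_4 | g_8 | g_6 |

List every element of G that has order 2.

Identity is g_7. Compute the order of each non-identity element by repeated multiplication:
  g_1: g_1 → g_6 → g_3 → g_7  (order 4)
  g_2: g_2 → g_6 → g_5 → g_7  (order 4)
  g_3: g_3 → g_6 → g_1 → g_7  (order 4)
  g_4: g_4 → g_6 → g_8 → g_7  (order 4)
  g_5: g_5 → g_6 → g_2 → g_7  (order 4)
  g_6: g_6 → g_7  (order 2)
  g_8: g_8 → g_6 → g_4 → g_7  (order 4)
Elements of order 2: {g_6}.

{g_6}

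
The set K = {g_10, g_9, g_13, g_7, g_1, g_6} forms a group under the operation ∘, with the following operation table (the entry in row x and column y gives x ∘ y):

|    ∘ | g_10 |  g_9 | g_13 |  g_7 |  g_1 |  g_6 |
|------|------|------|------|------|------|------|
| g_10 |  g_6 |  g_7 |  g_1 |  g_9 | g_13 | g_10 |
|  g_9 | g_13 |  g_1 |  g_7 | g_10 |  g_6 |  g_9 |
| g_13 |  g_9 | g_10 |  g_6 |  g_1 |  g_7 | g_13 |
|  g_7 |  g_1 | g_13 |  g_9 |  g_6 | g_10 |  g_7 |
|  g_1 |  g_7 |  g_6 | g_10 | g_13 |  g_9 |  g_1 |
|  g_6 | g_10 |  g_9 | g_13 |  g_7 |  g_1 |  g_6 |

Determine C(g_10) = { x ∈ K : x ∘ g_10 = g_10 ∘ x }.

{g_10, g_6}

Compare row g_10 with column g_10 entry by entry.
g_7 ∘ g_10 = g_1 but g_10 ∘ g_7 = g_9, so g_7 does not.
Collecting the elements that commute with g_10: C(g_10) = {g_10, g_6}.
(Structurally, K here is isomorphic to the symmetric group S_3.)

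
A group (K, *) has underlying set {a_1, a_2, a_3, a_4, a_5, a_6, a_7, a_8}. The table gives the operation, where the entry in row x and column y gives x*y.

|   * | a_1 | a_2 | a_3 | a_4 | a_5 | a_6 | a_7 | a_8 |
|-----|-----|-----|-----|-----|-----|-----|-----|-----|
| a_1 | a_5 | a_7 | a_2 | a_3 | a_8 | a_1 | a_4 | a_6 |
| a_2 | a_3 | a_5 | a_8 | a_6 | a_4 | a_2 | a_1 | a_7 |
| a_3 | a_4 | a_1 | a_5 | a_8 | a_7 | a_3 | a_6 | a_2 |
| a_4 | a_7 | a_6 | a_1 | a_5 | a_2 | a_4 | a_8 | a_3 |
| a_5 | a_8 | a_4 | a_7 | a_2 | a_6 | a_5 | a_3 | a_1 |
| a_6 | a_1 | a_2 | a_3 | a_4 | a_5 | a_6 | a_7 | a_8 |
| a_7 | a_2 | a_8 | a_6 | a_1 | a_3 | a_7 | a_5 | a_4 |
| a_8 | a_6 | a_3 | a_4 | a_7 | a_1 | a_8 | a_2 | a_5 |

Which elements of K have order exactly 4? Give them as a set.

Identity is a_6. Compute the order of each non-identity element by repeated multiplication:
  a_1: a_1 → a_5 → a_8 → a_6  (order 4)
  a_2: a_2 → a_5 → a_4 → a_6  (order 4)
  a_3: a_3 → a_5 → a_7 → a_6  (order 4)
  a_4: a_4 → a_5 → a_2 → a_6  (order 4)
  a_5: a_5 → a_6  (order 2)
  a_7: a_7 → a_5 → a_3 → a_6  (order 4)
  a_8: a_8 → a_5 → a_1 → a_6  (order 4)
Elements of order 4: {a_1, a_2, a_3, a_4, a_7, a_8}.

{a_1, a_2, a_3, a_4, a_7, a_8}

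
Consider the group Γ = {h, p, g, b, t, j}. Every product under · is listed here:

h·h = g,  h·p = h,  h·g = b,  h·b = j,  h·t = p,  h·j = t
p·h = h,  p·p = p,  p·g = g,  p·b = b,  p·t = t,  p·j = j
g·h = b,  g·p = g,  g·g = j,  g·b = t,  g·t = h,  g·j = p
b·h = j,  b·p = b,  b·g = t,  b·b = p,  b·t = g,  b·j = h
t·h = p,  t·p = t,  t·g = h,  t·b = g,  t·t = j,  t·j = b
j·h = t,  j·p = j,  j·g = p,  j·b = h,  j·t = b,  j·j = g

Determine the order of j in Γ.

3

The identity element is p (its row matches the header).
j^1 = j
j^2 = j·j = g
j^3 = g·j = p
The first power of j equal to the identity is j^3, so ord(j) = 3.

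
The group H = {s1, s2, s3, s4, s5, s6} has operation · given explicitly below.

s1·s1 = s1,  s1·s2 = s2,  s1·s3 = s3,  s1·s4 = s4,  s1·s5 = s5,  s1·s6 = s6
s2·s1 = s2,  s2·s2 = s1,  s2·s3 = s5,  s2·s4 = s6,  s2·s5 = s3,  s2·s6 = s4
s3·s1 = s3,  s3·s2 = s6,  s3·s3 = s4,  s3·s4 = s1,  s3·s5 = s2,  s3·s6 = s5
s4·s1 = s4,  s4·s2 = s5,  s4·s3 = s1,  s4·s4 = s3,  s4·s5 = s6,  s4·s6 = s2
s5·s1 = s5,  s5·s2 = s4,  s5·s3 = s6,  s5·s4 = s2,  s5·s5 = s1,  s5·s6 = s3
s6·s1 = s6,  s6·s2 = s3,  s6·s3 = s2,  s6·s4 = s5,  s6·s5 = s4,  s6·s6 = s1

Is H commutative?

s4·s2 = s5 but s2·s4 = s6.
Since s4 and s2 do not commute, H is not abelian.

No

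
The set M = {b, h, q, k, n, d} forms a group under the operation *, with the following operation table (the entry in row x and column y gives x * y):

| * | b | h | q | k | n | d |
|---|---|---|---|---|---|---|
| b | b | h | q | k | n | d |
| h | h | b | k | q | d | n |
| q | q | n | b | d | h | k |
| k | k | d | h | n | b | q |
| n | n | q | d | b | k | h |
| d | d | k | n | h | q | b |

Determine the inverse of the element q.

q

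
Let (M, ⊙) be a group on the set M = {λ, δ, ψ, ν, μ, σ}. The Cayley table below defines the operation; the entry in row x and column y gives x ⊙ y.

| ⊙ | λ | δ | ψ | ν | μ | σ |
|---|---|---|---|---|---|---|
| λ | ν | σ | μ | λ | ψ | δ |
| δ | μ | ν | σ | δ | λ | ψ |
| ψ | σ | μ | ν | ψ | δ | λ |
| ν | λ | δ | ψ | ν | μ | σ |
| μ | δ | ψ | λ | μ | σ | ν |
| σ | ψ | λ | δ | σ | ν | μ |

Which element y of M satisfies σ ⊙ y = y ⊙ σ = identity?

First locate the identity: row ν matches the header, so ν is the identity.
Scan row σ for ν: σ ⊙ μ = ν. Hence σ^(-1) = μ.
(Structurally, M here is isomorphic to the symmetric group S_3.)

μ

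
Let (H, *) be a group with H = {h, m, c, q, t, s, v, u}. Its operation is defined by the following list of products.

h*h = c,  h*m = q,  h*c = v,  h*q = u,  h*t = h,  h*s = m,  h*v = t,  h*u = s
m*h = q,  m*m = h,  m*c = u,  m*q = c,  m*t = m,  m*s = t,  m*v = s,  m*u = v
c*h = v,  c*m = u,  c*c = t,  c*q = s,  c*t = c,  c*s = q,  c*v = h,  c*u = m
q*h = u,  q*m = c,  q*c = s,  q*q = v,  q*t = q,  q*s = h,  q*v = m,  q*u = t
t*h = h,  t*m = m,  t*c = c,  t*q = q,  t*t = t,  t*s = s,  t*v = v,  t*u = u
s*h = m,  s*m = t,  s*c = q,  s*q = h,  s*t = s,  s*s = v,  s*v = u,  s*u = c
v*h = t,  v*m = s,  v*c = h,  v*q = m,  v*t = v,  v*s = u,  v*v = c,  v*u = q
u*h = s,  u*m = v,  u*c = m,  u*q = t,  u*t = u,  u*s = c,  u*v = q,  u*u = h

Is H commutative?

Yes

Check whether the table is symmetric across its main diagonal.
Every entry (row x, col y) equals the entry (row y, col x), so H is abelian.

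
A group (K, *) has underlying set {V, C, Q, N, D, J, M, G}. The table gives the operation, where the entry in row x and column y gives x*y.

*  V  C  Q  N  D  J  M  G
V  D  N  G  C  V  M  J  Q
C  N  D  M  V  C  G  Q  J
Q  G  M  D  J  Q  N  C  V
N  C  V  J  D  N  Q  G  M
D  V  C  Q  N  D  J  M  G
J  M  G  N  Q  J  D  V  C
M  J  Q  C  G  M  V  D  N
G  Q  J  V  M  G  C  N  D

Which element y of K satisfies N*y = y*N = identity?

N

First locate the identity: row D matches the header, so D is the identity.
Scan row N for D: N*N = D. Hence N^(-1) = N.
(Structurally, K here is isomorphic to the elementary abelian group (Z_2)^3.)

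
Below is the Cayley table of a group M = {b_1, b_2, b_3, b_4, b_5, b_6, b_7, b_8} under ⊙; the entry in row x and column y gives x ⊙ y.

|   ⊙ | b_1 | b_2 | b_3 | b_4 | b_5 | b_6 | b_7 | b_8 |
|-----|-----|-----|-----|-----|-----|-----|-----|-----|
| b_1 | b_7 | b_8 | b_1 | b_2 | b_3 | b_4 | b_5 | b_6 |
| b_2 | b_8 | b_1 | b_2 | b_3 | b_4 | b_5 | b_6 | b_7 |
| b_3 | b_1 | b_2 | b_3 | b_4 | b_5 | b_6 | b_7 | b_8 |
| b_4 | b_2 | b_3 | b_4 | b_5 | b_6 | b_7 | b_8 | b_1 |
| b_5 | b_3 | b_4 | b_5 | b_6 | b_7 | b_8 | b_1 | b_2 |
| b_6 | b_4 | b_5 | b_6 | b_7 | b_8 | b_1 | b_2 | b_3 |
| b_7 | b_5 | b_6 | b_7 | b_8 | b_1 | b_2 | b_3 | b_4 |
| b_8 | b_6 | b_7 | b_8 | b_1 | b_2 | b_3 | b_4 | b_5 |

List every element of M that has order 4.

Identity is b_3. Compute the order of each non-identity element by repeated multiplication:
  b_1: b_1 → b_7 → b_5 → b_3  (order 4)
  b_2: b_2 → b_1 → b_8 → b_7 → b_6 → b_5 → b_4 → b_3  (order 8)
  b_4: b_4 → b_5 → b_6 → b_7 → b_8 → b_1 → b_2 → b_3  (order 8)
  b_5: b_5 → b_7 → b_1 → b_3  (order 4)
  b_6: b_6 → b_1 → b_4 → b_7 → b_2 → b_5 → b_8 → b_3  (order 8)
  b_7: b_7 → b_3  (order 2)
  b_8: b_8 → b_5 → b_2 → b_7 → b_4 → b_1 → b_6 → b_3  (order 8)
Elements of order 4: {b_1, b_5}.

{b_1, b_5}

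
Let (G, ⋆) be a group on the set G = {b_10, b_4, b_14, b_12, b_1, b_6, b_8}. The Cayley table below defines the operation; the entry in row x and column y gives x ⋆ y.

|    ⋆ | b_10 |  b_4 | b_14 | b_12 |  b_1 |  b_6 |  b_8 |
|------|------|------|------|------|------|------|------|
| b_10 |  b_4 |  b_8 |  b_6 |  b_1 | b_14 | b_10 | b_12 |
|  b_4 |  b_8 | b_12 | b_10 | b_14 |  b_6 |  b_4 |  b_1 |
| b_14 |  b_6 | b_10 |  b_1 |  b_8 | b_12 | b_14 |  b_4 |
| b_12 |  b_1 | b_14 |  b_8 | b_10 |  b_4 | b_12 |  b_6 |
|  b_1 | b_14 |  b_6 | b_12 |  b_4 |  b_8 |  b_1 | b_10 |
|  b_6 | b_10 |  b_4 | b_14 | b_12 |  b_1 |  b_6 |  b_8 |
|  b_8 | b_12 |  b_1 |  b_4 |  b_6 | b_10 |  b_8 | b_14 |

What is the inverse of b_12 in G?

b_8

First locate the identity: row b_6 matches the header, so b_6 is the identity.
Scan row b_12 for b_6: b_12 ⋆ b_8 = b_6. Hence b_12^(-1) = b_8.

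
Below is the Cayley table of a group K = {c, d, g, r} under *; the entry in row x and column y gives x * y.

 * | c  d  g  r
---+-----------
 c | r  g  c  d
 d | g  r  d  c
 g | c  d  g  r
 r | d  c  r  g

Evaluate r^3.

r

r^1 = r
r^2 = r * r = g
r^3 = g * r = r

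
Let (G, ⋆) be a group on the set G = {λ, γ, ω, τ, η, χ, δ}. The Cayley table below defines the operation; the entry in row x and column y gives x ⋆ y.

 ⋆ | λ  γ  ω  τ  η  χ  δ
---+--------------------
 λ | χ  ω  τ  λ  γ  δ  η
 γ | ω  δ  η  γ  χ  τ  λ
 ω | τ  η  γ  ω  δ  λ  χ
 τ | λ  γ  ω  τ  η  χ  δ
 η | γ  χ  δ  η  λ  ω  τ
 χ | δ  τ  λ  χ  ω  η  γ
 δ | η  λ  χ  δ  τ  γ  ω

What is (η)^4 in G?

η^1 = η
η^2 = η ⋆ η = λ
η^3 = λ ⋆ η = γ
η^4 = γ ⋆ η = χ

χ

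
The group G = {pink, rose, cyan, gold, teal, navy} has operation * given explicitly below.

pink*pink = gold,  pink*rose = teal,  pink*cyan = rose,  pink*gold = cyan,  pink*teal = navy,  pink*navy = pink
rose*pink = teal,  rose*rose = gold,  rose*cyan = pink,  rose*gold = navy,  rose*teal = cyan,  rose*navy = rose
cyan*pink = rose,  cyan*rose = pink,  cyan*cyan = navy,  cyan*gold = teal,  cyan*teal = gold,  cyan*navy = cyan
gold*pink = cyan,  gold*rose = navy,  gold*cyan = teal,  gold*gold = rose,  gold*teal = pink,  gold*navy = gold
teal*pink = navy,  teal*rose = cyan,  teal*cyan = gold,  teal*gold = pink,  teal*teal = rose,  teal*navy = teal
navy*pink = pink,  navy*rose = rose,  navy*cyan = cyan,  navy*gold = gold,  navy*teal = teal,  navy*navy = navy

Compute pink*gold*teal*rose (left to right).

navy

pink*gold = cyan
cyan*teal = gold
gold*rose = navy
(Structurally, G here is isomorphic to the cyclic group Z_6.)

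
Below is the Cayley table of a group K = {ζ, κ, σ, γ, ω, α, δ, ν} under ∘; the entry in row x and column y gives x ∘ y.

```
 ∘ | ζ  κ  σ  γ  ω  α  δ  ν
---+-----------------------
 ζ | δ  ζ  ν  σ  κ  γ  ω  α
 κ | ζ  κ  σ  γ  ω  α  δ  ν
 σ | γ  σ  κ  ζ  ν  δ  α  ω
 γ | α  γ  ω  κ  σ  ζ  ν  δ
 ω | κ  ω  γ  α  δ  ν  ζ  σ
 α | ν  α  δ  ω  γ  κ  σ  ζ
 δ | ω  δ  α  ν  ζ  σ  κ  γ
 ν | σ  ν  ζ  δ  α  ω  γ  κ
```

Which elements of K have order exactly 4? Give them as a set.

Identity is κ. Compute the order of each non-identity element by repeated multiplication:
  ζ: ζ → δ → ω → κ  (order 4)
  σ: σ → κ  (order 2)
  γ: γ → κ  (order 2)
  ω: ω → δ → ζ → κ  (order 4)
  α: α → κ  (order 2)
  δ: δ → κ  (order 2)
  ν: ν → κ  (order 2)
Elements of order 4: {ζ, ω}.
(Structurally, K here is isomorphic to the dihedral group D_4.)

{ζ, ω}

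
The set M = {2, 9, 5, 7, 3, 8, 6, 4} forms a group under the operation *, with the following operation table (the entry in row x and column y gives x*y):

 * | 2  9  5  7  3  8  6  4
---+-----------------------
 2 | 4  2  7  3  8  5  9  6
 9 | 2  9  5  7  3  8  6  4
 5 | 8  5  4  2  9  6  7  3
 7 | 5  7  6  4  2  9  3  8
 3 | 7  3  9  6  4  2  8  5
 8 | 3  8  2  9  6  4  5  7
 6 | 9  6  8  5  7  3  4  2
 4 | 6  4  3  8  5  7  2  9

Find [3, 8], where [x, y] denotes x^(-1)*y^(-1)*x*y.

4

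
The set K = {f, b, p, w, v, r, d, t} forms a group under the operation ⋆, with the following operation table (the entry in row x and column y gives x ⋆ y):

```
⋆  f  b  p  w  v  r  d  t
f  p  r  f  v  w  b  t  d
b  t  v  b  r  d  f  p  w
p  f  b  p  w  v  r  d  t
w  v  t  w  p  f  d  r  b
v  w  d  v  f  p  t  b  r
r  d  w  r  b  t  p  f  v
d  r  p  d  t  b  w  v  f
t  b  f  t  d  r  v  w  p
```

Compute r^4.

r^1 = r
r^2 = r ⋆ r = p
r^3 = p ⋆ r = r
r^4 = r ⋆ r = p

p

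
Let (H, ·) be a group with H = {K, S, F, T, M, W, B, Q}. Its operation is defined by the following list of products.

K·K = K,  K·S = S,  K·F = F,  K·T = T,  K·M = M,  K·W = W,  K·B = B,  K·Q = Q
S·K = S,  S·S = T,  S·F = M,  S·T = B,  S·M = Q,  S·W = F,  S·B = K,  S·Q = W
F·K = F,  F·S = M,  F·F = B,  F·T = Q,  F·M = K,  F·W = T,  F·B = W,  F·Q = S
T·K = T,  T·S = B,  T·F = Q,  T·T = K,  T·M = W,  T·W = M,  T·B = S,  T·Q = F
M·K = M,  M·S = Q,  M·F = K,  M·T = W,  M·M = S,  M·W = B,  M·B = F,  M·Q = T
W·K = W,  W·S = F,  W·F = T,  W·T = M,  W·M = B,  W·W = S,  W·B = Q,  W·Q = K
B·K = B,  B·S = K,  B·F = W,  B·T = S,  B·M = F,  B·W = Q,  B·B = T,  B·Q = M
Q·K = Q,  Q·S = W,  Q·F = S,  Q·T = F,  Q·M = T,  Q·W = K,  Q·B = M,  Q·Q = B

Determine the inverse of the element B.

S

First locate the identity: row K matches the header, so K is the identity.
Scan row B for K: B·S = K. Hence B^(-1) = S.
(Structurally, H here is isomorphic to the cyclic group Z_8.)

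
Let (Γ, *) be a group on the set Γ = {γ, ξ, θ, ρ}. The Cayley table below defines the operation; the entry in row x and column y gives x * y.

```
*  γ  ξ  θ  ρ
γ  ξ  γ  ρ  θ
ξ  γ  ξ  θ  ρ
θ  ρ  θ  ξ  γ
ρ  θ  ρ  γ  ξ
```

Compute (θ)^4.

ξ

θ^1 = θ
θ^2 = θ * θ = ξ
θ^3 = ξ * θ = θ
θ^4 = θ * θ = ξ
(Structurally, Γ here is isomorphic to the Klein four-group V_4.)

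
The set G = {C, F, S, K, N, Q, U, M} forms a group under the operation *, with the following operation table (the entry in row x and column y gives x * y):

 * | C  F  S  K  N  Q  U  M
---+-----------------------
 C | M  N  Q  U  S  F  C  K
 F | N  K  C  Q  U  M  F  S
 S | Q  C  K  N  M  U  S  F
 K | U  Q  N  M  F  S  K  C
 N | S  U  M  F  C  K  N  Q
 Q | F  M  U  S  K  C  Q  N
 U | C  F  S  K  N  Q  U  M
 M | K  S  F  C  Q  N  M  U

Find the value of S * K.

N

Read row S, column K: S * K = N.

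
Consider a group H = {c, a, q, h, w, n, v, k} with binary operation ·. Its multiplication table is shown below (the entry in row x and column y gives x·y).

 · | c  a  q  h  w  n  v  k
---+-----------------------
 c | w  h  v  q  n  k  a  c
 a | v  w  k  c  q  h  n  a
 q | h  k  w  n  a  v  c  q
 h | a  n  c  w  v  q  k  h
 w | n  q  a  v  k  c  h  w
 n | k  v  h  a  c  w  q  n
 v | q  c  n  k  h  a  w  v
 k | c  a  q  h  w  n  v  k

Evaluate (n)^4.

k

n^1 = n
n^2 = n·n = w
n^3 = w·n = c
n^4 = c·n = k
(Structurally, H here is isomorphic to the quaternion group Q_8.)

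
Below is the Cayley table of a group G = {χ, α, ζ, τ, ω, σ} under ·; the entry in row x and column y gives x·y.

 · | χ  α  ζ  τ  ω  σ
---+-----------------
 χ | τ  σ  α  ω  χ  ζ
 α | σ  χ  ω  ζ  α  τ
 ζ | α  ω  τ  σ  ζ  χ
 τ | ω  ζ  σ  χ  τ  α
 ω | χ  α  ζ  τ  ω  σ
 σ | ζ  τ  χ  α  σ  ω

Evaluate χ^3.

ω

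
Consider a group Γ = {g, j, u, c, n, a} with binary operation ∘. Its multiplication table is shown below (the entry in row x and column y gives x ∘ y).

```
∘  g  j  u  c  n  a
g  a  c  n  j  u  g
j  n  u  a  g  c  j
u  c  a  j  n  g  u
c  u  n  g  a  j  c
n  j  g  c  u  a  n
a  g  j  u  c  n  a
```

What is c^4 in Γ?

a

c^1 = c
c^2 = c ∘ c = a
c^3 = a ∘ c = c
c^4 = c ∘ c = a
(Structurally, Γ here is isomorphic to the symmetric group S_3.)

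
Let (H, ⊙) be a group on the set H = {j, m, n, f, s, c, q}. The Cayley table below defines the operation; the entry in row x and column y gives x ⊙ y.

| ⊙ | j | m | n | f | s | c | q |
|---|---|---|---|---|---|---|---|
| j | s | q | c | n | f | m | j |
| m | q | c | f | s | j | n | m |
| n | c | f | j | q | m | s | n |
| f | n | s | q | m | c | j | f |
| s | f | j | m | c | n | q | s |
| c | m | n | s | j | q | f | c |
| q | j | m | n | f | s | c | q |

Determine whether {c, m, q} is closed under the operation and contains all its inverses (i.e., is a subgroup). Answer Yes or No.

c ⊙ c = f, which is not in {c, m, q}.
The subset is not closed under ⊙, so it is not a subgroup.

No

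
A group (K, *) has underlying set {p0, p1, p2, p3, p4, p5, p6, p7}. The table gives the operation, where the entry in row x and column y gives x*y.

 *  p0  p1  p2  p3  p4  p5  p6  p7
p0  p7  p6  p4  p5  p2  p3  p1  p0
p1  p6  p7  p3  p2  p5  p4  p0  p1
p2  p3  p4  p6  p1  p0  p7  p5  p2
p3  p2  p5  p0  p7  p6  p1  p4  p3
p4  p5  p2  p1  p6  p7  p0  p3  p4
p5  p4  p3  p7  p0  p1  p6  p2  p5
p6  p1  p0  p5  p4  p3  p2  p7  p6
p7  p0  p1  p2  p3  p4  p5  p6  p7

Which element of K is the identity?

The identity e satisfies e*x = x for all x, so its row in the table reproduces the column headers.
Row p7 reads: p0, p1, p2, p3, p4, p5, p6, p7 — exactly the header order. So p7 is the identity.

p7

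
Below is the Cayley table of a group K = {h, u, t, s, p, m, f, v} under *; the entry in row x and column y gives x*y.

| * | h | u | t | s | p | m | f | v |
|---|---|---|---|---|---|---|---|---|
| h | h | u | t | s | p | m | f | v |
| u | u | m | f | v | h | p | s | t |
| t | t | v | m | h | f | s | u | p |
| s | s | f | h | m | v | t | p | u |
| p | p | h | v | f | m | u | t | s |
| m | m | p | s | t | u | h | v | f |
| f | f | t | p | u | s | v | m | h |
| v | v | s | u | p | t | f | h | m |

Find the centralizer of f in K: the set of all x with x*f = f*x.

Compare row f with column f entry by entry.
v*f = h = f*v, so v commutes with f.
s*f = p but f*s = u, so s does not.
Collecting the elements that commute with f: C(f) = {f, h, m, v}.

{f, h, m, v}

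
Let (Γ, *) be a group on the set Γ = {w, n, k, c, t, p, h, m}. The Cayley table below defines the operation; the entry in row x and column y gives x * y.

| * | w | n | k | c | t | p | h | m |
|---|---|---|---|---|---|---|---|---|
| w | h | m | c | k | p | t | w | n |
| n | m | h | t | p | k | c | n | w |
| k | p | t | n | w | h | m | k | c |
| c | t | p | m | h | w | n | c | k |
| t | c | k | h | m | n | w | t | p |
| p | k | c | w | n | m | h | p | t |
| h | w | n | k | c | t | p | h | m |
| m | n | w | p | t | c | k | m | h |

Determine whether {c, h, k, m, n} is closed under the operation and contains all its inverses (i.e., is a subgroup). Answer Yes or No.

n * k = t, which is not in {c, h, k, m, n}.
The subset is not closed under *, so it is not a subgroup.
(Structurally, Γ here is isomorphic to the dihedral group D_4.)

No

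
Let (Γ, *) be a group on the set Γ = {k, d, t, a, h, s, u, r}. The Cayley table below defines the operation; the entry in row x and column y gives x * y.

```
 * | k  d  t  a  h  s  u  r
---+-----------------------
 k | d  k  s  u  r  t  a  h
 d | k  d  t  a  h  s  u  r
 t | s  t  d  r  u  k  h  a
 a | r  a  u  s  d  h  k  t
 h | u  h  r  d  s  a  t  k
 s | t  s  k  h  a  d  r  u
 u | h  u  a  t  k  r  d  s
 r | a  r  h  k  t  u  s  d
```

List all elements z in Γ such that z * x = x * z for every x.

An element z is central iff its row equals its column in the table.
For r: r * h = t ≠ k = h * r, so r ∉ Z.
Checking each element this way leaves Z(Γ) = {d, s}.

{d, s}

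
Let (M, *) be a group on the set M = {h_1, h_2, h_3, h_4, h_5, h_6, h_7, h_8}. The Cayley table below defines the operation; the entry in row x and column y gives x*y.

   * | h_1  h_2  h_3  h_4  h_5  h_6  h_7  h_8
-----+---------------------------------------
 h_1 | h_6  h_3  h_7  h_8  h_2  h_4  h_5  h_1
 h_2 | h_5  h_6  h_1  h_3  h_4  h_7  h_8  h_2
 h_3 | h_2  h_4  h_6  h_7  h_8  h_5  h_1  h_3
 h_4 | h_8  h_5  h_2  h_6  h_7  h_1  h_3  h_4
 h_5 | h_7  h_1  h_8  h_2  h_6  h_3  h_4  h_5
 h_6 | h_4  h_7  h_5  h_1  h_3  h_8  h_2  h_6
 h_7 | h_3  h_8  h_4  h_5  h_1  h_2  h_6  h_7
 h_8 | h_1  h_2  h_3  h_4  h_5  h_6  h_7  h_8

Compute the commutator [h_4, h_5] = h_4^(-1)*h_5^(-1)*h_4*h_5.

Identity is h_8; from the table h_4^(-1) = h_1 and h_5^(-1) = h_3.
h_1*h_3 = h_7
h_7*h_4 = h_5
h_5*h_5 = h_6

h_6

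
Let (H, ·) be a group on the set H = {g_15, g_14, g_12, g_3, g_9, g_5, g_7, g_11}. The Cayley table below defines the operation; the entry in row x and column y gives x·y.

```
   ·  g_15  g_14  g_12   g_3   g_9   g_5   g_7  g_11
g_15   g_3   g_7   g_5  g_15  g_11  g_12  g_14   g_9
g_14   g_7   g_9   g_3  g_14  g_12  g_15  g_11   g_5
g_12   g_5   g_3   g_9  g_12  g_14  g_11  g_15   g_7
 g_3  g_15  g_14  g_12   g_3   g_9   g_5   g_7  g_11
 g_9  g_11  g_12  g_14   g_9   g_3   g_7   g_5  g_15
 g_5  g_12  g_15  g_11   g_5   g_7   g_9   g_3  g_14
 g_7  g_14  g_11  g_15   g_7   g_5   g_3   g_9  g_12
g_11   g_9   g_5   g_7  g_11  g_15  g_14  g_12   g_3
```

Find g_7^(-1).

g_5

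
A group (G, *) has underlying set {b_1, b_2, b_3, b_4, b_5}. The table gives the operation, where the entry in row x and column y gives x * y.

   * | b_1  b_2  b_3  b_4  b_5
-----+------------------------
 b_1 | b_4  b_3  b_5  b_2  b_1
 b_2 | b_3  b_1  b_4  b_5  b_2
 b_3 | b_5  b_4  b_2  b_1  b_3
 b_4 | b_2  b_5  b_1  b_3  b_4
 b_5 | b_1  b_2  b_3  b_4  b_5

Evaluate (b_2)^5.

b_2^1 = b_2
b_2^2 = b_2 * b_2 = b_1
b_2^3 = b_1 * b_2 = b_3
b_2^4 = b_3 * b_2 = b_4
b_2^5 = b_4 * b_2 = b_5

b_5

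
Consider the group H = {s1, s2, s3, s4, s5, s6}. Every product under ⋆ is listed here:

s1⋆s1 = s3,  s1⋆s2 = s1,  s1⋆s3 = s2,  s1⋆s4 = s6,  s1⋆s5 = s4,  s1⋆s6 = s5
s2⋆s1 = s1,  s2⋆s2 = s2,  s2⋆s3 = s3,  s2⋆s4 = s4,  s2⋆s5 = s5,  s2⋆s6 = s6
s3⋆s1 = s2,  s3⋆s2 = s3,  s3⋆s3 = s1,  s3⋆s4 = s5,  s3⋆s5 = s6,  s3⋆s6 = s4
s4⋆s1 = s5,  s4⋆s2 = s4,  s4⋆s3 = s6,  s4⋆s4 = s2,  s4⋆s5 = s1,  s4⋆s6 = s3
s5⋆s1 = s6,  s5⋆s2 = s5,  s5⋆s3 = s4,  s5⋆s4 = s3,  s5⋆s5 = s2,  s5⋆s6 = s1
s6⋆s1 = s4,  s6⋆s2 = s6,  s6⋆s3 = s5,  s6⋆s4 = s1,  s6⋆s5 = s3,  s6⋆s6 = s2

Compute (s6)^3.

s6^1 = s6
s6^2 = s6 ⋆ s6 = s2
s6^3 = s2 ⋆ s6 = s6

s6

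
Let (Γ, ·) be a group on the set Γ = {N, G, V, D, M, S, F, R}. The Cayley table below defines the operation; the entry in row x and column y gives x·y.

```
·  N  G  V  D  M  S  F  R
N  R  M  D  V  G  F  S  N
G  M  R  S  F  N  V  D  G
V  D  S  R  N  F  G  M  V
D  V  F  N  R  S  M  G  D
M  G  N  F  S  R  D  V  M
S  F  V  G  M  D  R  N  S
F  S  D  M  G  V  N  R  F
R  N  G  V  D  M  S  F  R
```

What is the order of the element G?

The identity element is R (its row matches the header).
G^1 = G
G^2 = G·G = R
The first power of G equal to the identity is G^2, so ord(G) = 2.

2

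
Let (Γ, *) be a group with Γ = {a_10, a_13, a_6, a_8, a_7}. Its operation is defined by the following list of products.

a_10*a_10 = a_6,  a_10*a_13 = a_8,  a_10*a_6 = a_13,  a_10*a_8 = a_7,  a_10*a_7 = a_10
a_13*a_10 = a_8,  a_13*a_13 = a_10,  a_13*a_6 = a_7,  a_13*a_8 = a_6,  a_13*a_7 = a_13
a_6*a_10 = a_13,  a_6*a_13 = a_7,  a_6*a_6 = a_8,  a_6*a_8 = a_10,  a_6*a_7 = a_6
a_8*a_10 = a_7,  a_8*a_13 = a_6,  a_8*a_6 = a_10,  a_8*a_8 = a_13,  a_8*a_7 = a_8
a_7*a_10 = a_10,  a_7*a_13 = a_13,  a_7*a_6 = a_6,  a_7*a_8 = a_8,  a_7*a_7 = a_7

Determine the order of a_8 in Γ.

The identity element is a_7 (its row matches the header).
a_8^1 = a_8
a_8^2 = a_8 * a_8 = a_13
a_8^3 = a_13 * a_8 = a_6
a_8^4 = a_6 * a_8 = a_10
a_8^5 = a_10 * a_8 = a_7
The first power of a_8 equal to the identity is a_8^5, so ord(a_8) = 5.

5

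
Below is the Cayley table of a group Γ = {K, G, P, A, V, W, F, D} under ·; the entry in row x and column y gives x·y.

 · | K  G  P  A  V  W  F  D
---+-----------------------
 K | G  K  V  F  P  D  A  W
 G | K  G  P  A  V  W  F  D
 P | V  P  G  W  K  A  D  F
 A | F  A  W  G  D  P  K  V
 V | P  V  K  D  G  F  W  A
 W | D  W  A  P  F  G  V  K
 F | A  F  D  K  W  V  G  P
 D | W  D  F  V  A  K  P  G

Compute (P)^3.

P^1 = P
P^2 = P·P = G
P^3 = G·P = P
(Structurally, Γ here is isomorphic to the elementary abelian group (Z_2)^3.)

P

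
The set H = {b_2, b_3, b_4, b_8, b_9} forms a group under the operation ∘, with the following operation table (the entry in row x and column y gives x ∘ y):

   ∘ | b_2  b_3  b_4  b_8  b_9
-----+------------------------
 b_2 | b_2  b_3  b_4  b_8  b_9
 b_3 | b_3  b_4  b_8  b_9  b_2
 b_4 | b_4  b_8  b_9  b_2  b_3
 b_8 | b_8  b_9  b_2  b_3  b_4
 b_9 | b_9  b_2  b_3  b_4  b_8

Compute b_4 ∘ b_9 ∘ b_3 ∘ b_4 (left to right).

b_4 ∘ b_9 = b_3
b_3 ∘ b_3 = b_4
b_4 ∘ b_4 = b_9
(Structurally, H here is isomorphic to the cyclic group Z_5.)

b_9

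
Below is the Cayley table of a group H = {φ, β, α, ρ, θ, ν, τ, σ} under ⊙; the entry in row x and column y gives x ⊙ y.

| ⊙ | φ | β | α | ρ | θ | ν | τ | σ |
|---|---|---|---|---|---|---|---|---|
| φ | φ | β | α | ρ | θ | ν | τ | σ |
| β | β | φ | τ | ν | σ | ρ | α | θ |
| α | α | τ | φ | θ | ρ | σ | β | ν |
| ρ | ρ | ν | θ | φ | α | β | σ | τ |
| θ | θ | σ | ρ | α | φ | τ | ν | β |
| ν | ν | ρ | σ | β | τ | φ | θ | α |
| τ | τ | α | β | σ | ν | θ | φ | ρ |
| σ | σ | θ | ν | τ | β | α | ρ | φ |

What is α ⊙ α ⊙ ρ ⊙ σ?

α ⊙ α = φ
φ ⊙ ρ = ρ
ρ ⊙ σ = τ

τ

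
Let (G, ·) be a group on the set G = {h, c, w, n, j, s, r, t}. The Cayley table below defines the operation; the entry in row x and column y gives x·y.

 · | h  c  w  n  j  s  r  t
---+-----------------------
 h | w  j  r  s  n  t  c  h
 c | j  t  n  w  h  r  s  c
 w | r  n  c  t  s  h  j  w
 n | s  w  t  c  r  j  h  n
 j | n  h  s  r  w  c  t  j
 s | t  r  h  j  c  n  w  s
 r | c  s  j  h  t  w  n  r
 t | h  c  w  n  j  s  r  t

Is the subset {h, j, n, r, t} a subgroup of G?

No

h·h = w, which is not in {h, j, n, r, t}.
The subset is not closed under ·, so it is not a subgroup.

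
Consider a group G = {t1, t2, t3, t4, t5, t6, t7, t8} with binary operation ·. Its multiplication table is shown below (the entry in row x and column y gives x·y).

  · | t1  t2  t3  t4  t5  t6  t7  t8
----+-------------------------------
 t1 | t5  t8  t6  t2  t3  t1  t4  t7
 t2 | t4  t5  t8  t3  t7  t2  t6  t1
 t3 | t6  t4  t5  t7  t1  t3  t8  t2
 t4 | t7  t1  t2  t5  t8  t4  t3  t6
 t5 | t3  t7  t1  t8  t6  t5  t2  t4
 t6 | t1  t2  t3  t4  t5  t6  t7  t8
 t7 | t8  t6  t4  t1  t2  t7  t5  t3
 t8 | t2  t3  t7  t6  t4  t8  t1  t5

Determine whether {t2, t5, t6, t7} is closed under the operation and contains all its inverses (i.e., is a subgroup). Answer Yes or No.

{t2, t5, t6, t7} contains the identity t6.
Checking products: every product of two elements of {t2, t5, t6, t7} (read from the table) lies in {t2, t5, t6, t7}, so the set is closed.
In a finite group, a nonempty closed subset is a subgroup. So {t2, t5, t6, t7} ≤ G.

Yes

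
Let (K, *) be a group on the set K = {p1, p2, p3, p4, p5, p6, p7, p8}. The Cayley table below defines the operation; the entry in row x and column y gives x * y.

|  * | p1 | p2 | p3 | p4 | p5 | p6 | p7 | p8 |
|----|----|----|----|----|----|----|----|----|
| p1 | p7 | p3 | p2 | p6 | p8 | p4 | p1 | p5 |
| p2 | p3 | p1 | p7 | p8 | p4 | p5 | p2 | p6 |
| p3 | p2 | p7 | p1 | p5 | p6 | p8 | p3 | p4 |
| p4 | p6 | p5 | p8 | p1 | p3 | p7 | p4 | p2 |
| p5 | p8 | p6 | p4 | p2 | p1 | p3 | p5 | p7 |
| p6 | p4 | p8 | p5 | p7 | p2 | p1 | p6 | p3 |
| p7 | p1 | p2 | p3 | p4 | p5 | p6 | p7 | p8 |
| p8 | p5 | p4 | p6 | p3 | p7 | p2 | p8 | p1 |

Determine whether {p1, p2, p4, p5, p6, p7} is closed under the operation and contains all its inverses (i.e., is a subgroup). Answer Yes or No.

p1 * p5 = p8, which is not in {p1, p2, p4, p5, p6, p7}.
The subset is not closed under *, so it is not a subgroup.

No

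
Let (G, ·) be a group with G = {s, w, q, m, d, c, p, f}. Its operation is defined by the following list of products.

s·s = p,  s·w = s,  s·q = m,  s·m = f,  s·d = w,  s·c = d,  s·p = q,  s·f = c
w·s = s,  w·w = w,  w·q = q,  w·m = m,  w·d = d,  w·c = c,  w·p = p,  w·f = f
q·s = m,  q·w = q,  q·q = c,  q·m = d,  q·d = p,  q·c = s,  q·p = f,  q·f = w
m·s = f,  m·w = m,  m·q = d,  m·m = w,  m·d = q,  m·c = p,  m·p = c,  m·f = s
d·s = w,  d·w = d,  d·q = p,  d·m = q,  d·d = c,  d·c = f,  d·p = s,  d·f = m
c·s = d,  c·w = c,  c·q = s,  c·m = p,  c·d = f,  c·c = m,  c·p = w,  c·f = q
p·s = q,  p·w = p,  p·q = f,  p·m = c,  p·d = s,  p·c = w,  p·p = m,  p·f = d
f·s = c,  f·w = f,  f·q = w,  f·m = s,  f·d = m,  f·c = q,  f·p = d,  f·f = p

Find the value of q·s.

Read row q, column s: q·s = m.

m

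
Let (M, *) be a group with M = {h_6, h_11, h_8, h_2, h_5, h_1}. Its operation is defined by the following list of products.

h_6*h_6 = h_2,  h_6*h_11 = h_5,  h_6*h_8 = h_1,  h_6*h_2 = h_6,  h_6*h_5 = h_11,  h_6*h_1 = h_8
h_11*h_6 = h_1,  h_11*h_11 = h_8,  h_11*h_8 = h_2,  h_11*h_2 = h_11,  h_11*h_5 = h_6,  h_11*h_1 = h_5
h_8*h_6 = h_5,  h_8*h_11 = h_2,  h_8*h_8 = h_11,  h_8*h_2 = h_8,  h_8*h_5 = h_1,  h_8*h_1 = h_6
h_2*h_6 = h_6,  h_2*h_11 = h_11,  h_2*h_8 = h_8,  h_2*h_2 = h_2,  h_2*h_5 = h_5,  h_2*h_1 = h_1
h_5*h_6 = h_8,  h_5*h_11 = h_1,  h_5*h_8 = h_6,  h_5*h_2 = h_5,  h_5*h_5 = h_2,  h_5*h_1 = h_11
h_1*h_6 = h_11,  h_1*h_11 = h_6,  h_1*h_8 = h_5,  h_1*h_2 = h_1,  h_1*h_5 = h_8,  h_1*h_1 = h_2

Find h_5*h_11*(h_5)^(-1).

The identity is h_2. In row h_5, the entry h_2 sits in column h_5, so h_5^(-1) = h_5.
h_5*h_11 = h_1
h_1*h_5 = h_8

h_8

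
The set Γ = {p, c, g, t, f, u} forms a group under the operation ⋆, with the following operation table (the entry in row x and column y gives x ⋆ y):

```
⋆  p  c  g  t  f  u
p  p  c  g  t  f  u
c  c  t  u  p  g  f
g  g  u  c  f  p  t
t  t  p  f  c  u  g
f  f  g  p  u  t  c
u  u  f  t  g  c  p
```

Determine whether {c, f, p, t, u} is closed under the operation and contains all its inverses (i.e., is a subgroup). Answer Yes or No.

No

c ⋆ f = g, which is not in {c, f, p, t, u}.
The subset is not closed under ⋆, so it is not a subgroup.
(Structurally, Γ here is isomorphic to the cyclic group Z_6.)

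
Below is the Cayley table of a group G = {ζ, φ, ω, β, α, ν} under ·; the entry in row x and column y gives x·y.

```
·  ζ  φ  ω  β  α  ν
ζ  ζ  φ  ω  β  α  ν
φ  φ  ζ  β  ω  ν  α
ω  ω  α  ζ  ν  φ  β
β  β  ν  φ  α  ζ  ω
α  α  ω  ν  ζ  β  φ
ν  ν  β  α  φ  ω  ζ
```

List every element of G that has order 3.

Identity is ζ. Compute the order of each non-identity element by repeated multiplication:
  φ: φ → ζ  (order 2)
  ω: ω → ζ  (order 2)
  β: β → α → ζ  (order 3)
  α: α → β → ζ  (order 3)
  ν: ν → ζ  (order 2)
Elements of order 3: {α, β}.

{α, β}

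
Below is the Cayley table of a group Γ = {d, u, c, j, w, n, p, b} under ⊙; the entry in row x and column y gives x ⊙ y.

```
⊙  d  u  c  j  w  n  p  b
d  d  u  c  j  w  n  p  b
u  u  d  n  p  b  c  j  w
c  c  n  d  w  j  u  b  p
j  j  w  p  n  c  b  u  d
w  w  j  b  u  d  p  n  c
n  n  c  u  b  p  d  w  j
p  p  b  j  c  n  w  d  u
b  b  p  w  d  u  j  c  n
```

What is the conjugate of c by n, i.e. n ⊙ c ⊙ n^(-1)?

c

The identity is d. In row n, the entry d sits in column n, so n^(-1) = n.
n ⊙ c = u
u ⊙ n = c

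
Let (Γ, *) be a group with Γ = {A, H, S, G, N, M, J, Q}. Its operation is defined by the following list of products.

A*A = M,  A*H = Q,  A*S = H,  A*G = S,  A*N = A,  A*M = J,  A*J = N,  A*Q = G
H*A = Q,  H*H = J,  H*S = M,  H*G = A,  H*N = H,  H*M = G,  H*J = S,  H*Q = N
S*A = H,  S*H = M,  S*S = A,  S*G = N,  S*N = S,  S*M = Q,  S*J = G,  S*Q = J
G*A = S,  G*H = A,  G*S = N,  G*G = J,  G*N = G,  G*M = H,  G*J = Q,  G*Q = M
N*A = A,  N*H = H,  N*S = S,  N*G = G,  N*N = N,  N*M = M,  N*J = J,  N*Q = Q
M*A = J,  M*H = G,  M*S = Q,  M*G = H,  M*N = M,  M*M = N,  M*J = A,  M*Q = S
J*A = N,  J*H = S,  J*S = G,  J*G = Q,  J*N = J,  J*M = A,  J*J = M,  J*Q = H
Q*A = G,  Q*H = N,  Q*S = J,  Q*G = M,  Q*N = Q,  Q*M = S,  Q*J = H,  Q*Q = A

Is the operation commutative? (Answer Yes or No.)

Yes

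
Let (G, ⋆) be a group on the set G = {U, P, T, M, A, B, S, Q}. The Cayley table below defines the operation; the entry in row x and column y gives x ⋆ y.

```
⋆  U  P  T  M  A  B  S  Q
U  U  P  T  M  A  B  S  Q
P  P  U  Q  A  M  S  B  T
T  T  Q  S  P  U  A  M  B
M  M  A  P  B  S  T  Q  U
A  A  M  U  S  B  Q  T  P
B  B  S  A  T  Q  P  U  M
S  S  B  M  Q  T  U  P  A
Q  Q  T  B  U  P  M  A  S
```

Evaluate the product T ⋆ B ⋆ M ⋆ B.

T ⋆ B = A
A ⋆ M = S
S ⋆ B = U
(Structurally, G here is isomorphic to the cyclic group Z_8.)

U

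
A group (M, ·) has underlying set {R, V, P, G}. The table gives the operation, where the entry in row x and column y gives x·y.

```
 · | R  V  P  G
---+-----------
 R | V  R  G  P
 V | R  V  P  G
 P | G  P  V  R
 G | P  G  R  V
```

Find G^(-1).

G

First locate the identity: row V matches the header, so V is the identity.
Scan row G for V: G·G = V. Hence G^(-1) = G.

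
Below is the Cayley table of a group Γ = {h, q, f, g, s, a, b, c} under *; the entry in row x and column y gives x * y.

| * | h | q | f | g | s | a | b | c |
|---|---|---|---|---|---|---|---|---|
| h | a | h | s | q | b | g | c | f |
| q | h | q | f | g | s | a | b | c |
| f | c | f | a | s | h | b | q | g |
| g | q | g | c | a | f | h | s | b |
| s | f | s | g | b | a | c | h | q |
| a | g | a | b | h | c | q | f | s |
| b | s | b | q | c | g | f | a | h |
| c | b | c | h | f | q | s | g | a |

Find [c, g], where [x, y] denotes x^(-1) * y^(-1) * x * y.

Identity is q; from the table c^(-1) = s and g^(-1) = h.
s * h = f
f * c = g
g * g = a

a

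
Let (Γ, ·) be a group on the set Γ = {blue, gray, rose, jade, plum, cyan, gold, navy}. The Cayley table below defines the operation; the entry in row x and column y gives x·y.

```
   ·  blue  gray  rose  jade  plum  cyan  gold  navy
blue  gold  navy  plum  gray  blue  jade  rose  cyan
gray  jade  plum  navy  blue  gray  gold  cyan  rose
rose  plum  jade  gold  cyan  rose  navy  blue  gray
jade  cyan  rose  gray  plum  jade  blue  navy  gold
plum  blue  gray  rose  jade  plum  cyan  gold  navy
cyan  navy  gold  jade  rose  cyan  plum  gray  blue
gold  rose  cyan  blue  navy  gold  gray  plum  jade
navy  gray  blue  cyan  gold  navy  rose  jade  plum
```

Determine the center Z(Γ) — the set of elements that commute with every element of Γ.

An element z is central iff its row equals its column in the table.
For rose: rose·gray = jade ≠ navy = gray·rose, so rose ∉ Z.
Checking each element this way leaves Z(Γ) = {gold, plum}.

{gold, plum}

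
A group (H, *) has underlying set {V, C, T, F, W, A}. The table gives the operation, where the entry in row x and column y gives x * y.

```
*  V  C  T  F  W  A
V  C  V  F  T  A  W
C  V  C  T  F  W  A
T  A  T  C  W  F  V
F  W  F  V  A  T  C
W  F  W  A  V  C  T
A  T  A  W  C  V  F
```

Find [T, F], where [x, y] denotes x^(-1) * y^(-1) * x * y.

Identity is C; from the table T^(-1) = T and F^(-1) = A.
T * A = V
V * T = F
F * F = A
(Structurally, H here is isomorphic to the symmetric group S_3.)

A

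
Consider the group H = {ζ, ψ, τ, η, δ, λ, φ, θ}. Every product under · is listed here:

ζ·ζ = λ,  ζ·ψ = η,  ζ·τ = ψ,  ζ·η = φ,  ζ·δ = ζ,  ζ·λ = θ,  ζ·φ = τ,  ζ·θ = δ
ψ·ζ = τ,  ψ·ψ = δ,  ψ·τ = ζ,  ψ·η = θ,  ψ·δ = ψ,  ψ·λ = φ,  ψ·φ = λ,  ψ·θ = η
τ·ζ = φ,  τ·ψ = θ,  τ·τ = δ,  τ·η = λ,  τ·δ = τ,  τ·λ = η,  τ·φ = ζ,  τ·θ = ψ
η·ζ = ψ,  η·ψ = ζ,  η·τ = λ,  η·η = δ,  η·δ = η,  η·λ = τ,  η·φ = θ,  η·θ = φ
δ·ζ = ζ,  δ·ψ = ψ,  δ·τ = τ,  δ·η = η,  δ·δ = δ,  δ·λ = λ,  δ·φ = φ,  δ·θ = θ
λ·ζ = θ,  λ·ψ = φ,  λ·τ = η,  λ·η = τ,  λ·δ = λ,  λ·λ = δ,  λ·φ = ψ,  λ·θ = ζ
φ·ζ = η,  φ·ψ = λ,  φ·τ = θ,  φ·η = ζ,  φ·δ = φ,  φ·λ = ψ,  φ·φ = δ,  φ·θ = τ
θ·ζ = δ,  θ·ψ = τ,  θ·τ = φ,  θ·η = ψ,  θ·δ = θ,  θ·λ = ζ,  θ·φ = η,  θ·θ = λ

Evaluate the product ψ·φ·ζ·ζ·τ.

τ

ψ·φ = λ
λ·ζ = θ
θ·ζ = δ
δ·τ = τ
(Structurally, H here is isomorphic to the dihedral group D_4.)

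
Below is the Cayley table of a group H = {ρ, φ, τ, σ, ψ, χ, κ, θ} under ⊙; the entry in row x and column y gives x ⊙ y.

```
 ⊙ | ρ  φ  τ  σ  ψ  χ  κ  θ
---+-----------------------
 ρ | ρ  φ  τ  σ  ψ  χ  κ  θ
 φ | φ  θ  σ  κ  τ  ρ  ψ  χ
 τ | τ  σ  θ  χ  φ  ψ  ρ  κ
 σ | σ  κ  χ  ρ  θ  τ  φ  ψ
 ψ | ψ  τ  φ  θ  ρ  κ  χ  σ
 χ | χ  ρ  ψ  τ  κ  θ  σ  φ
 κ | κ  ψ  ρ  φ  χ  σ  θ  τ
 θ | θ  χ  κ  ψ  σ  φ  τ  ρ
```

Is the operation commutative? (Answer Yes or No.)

Check whether the table is symmetric across its main diagonal.
Every entry (row x, col y) equals the entry (row y, col x), so H is abelian.

Yes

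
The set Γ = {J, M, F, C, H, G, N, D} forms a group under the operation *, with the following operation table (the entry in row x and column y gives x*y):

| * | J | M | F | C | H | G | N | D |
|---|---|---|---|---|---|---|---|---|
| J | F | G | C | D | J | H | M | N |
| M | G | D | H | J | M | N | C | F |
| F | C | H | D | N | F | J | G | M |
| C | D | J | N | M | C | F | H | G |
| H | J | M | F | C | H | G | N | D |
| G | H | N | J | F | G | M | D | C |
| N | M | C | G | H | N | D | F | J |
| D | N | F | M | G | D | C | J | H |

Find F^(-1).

M

First locate the identity: row H matches the header, so H is the identity.
Scan row F for H: F*M = H. Hence F^(-1) = M.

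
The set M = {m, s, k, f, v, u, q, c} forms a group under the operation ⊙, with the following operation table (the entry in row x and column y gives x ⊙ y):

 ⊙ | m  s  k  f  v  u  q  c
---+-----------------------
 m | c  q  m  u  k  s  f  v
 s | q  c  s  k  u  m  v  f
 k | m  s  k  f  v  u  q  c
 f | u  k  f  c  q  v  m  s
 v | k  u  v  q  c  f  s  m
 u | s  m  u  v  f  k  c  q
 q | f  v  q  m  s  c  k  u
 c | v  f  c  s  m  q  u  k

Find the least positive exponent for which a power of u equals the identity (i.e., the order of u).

The identity element is k (its row matches the header).
u^1 = u
u^2 = u ⊙ u = k
The first power of u equal to the identity is u^2, so ord(u) = 2.
(Structurally, M here is isomorphic to Z_2 x Z_4.)

2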